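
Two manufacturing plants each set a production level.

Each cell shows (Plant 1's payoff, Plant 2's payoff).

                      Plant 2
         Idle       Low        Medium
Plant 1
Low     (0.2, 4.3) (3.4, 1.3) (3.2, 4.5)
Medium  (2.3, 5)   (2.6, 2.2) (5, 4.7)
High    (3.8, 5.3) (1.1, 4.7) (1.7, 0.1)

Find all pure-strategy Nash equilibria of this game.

The unique pure-strategy Nash equilibrium is (High, Idle).

(Low, Idle): Plant 1 can switch to Medium (0.2 → 2.3). Not NE.
(Low, Low): Plant 2 can switch to Idle (1.3 → 4.3). Not NE.
(Low, Medium): Plant 1 can switch to Medium (3.2 → 5). Not NE.
(Medium, Idle): Plant 1 can switch to High (2.3 → 3.8). Not NE.
(Medium, Low): Plant 1 can switch to Low (2.6 → 3.4). Not NE.
(Medium, Medium): Plant 2 can switch to Idle (4.7 → 5). Not NE.
(High, Idle): Plant 1 gets 3.8, best alternative 2.3; Plant 2 gets 5.3, best alternative 4.7. No profitable deviation — NE.
(High, Low): Plant 1 can switch to Low (1.1 → 3.4). Not NE.
(High, Medium): Plant 1 can switch to Low (1.7 → 3.2). Not NE.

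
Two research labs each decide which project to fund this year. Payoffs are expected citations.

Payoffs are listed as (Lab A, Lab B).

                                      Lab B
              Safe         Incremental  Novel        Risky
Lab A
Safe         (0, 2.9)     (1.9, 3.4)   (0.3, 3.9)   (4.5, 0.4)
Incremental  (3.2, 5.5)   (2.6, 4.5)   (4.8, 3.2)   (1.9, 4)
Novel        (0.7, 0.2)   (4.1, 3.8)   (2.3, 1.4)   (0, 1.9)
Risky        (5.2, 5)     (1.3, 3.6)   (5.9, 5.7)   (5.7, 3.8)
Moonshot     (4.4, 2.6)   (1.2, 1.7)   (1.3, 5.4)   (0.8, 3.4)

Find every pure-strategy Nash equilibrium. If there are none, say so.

(Novel, Incremental), (Risky, Novel)

(Safe, Safe): Lab A can switch to Incremental (0 → 3.2). Not NE.
(Safe, Incremental): Lab A can switch to Incremental (1.9 → 2.6). Not NE.
(Safe, Novel): Lab A can switch to Incremental (0.3 → 4.8). Not NE.
(Safe, Risky): Lab A can switch to Risky (4.5 → 5.7). Not NE.
(Incremental, Safe): Lab A can switch to Risky (3.2 → 5.2). Not NE.
(Incremental, Incremental): Lab A can switch to Novel (2.6 → 4.1). Not NE.
(Incremental, Novel): Lab A can switch to Risky (4.8 → 5.9). Not NE.
(Incremental, Risky): Lab A can switch to Safe (1.9 → 4.5). Not NE.
(Novel, Safe): Lab A can switch to Incremental (0.7 → 3.2). Not NE.
(Novel, Incremental): Lab A gets 4.1, best alternative 2.6; Lab B gets 3.8, best alternative 1.9. No profitable deviation — NE.
(Novel, Novel): Lab A can switch to Incremental (2.3 → 4.8). Not NE.
(Novel, Risky): Lab A can switch to Safe (0 → 4.5). Not NE.
(Risky, Safe): Lab B can switch to Novel (5 → 5.7). Not NE.
(Risky, Novel): Lab A gets 5.9, best alternative 4.8; Lab B gets 5.7, best alternative 5. No profitable deviation — NE.
(The remaining 6 profiles each have a profitable deviation by the same check.)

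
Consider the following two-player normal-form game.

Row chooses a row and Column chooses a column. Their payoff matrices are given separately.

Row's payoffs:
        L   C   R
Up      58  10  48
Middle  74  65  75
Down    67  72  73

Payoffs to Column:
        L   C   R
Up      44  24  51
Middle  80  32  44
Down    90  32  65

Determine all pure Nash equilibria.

Pure NE: (Middle, L)

(Up, L): Row can switch to Middle (58 → 74). Not NE.
(Up, C): Row can switch to Middle (10 → 65). Not NE.
(Up, R): Row can switch to Middle (48 → 75). Not NE.
(Middle, L): Row gets 74, best alternative 67; Column gets 80, best alternative 44. No profitable deviation — NE.
(Middle, C): Row can switch to Down (65 → 72). Not NE.
(Middle, R): Column can switch to L (44 → 80). Not NE.
(Down, L): Row can switch to Middle (67 → 74). Not NE.
(Down, C): Column can switch to L (32 → 90). Not NE.
(Down, R): Row can switch to Middle (73 → 75). Not NE.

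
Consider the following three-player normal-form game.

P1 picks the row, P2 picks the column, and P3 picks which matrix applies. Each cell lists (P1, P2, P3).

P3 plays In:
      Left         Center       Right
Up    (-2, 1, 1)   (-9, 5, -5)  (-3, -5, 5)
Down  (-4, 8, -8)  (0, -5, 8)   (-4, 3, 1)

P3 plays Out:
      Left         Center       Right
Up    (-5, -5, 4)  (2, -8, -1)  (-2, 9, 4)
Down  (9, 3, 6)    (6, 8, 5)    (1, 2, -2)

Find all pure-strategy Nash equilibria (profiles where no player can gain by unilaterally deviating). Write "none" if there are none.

(Up, Left, In): P2 can switch to Center (1 → 5). Not NE.
(Up, Left, Out): P1 can switch to Down (-5 → 9). Not NE.
(Up, Center, In): P1 can switch to Down (-9 → 0). Not NE.
(Up, Center, Out): P1 can switch to Down (2 → 6). Not NE.
(Up, Right, In): P2 can switch to Left (-5 → 1). Not NE.
(Up, Right, Out): P1 can switch to Down (-2 → 1). Not NE.
(Down, Left, In): P1 can switch to Up (-4 → -2). Not NE.
(Down, Left, Out): P2 can switch to Center (3 → 8). Not NE.
(Down, Center, In): P2 can switch to Left (-5 → 8). Not NE.
(Down, Center, Out): P3 can switch to In (5 → 8). Not NE.
(Down, Right, In): P1 can switch to Up (-4 → -3). Not NE.
(Down, Right, Out): P2 can switch to Left (2 → 3). Not NE.

No pure-strategy Nash equilibrium.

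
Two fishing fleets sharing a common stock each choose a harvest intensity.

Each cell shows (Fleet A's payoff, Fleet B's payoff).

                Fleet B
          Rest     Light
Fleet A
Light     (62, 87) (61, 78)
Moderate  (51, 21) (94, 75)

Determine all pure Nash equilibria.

The pure Nash equilibria are (Light, Rest), (Moderate, Light).

For each player, find the best response to each opponent profile; mutual best responses are the pure NE.
Fleet A against Rest: payoffs 62, 51 → best response Light.
Fleet A against Light: payoffs 61, 94 → best response Moderate.
Fleet B against Light: payoffs 87, 78 → best response Rest.
Fleet B against Moderate: payoffs 21, 75 → best response Light.
Mutual best responses: (Light, Rest); (Moderate, Light).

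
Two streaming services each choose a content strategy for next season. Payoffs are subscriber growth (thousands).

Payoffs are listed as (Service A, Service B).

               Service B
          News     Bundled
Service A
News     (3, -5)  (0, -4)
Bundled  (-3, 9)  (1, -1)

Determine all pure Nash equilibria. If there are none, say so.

none

(News, News): Service B can switch to Bundled (-5 → -4). Not NE.
(News, Bundled): Service A can switch to Bundled (0 → 1). Not NE.
(Bundled, News): Service A can switch to News (-3 → 3). Not NE.
(Bundled, Bundled): Service B can switch to News (-1 → 9). Not NE.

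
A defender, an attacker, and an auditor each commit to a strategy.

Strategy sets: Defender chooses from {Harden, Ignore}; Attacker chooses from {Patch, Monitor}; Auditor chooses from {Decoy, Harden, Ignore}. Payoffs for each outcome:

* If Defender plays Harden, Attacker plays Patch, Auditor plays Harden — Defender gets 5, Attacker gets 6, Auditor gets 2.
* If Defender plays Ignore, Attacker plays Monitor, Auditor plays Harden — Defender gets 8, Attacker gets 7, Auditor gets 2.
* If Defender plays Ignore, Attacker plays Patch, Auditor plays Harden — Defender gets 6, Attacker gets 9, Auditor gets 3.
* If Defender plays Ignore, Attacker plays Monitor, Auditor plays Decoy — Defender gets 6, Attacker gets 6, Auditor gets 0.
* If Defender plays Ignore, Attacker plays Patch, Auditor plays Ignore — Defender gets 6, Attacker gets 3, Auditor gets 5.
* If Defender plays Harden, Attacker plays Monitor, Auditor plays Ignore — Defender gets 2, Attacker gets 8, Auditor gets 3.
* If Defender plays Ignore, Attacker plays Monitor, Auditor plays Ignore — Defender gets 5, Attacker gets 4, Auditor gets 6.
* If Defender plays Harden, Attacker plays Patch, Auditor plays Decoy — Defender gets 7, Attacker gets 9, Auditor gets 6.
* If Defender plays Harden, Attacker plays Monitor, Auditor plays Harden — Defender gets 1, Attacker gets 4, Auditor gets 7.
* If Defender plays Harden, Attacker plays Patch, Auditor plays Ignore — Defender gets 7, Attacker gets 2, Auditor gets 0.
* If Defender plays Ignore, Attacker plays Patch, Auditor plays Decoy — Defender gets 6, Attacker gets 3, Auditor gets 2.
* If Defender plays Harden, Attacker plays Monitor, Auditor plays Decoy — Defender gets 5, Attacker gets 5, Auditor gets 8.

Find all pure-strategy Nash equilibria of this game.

Defender against (Patch, Decoy): payoffs 7, 6 → best response Harden.
Defender against (Patch, Harden): payoffs 5, 6 → best response Ignore.
Defender against (Patch, Ignore): payoffs 7, 6 → best response Harden.
Defender against (Monitor, Decoy): payoffs 5, 6 → best response Ignore.
Defender against (Monitor, Harden): payoffs 1, 8 → best response Ignore.
Defender against (Monitor, Ignore): payoffs 2, 5 → best response Ignore.
Attacker against (Harden, Decoy): payoffs 9, 5 → best response Patch.
Attacker against (Harden, Harden): payoffs 6, 4 → best response Patch.
Attacker against (Harden, Ignore): payoffs 2, 8 → best response Monitor.
Attacker against (Ignore, Decoy): payoffs 3, 6 → best response Monitor.
Attacker against (Ignore, Harden): payoffs 9, 7 → best response Patch.
Attacker against (Ignore, Ignore): payoffs 3, 4 → best response Monitor.
Auditor against (Harden, Patch): payoffs 6, 2, 0 → best response Decoy.
Auditor against (Harden, Monitor): payoffs 8, 7, 3 → best response Decoy.
Auditor against (Ignore, Patch): payoffs 2, 3, 5 → best response Ignore.
Auditor against (Ignore, Monitor): payoffs 0, 2, 6 → best response Ignore.
Mutual best responses: (Harden, Patch, Decoy); (Ignore, Monitor, Ignore).

Pure-strategy Nash equilibria: (Harden, Patch, Decoy); (Ignore, Monitor, Ignore)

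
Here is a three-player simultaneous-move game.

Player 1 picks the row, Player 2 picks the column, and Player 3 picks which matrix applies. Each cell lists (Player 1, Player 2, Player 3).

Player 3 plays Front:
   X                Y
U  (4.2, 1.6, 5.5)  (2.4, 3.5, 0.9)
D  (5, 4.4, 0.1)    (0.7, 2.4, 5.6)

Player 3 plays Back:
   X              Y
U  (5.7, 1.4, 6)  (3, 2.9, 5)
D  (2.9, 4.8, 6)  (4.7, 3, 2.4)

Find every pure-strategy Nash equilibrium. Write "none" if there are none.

Player 1 against (X, Front): payoffs 4.2, 5 → best response D.
Player 1 against (X, Back): payoffs 5.7, 2.9 → best response U.
Player 1 against (Y, Front): payoffs 2.4, 0.7 → best response U.
Player 1 against (Y, Back): payoffs 3, 4.7 → best response D.
Player 2 against (U, Front): payoffs 1.6, 3.5 → best response Y.
Player 2 against (U, Back): payoffs 1.4, 2.9 → best response Y.
Player 2 against (D, Front): payoffs 4.4, 2.4 → best response X.
Player 2 against (D, Back): payoffs 4.8, 3 → best response X.
Player 3 against (U, X): payoffs 5.5, 6 → best response Back.
Player 3 against (U, Y): payoffs 0.9, 5 → best response Back.
Player 3 against (D, X): payoffs 0.1, 6 → best response Back.
Player 3 against (D, Y): payoffs 5.6, 2.4 → best response Front.
No profile is a mutual best response for all players.

This game has no pure Nash equilibrium.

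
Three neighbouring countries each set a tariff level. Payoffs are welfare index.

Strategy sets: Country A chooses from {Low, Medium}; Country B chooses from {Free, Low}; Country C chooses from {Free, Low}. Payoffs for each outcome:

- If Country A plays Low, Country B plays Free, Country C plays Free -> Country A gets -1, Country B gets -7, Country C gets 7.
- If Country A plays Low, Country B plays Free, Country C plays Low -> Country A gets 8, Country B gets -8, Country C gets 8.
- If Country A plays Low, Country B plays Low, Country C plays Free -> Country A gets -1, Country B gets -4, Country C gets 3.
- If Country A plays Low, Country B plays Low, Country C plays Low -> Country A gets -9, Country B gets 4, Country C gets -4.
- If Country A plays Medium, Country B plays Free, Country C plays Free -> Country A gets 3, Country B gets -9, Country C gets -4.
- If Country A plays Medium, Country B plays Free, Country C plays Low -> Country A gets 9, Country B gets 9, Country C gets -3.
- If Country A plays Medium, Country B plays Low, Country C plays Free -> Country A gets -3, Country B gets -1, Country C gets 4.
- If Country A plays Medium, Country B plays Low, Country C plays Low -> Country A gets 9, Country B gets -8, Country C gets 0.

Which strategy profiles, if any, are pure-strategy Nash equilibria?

Mark each player's best response to every combination of opponents' strategies; a profile where every player is best-responding is a pure Nash equilibrium.
Country A against (Free, Free): payoffs -1, 3 → best response Medium.
Country A against (Free, Low): payoffs 8, 9 → best response Medium.
Country A against (Low, Free): payoffs -1, -3 → best response Low.
Country A against (Low, Low): payoffs -9, 9 → best response Medium.
Country B against (Low, Free): payoffs -7, -4 → best response Low.
Country B against (Low, Low): payoffs -8, 4 → best response Low.
Country B against (Medium, Free): payoffs -9, -1 → best response Low.
Country B against (Medium, Low): payoffs 9, -8 → best response Free.
Country C against (Low, Free): payoffs 7, 8 → best response Low.
Country C against (Low, Low): payoffs 3, -4 → best response Free.
Country C against (Medium, Free): payoffs -4, -3 → best response Low.
Country C against (Medium, Low): payoffs 4, 0 → best response Free.
Mutual best responses: (Low, Low, Free); (Medium, Free, Low).

Pure-strategy Nash equilibria: (Low, Low, Free) and (Medium, Free, Low)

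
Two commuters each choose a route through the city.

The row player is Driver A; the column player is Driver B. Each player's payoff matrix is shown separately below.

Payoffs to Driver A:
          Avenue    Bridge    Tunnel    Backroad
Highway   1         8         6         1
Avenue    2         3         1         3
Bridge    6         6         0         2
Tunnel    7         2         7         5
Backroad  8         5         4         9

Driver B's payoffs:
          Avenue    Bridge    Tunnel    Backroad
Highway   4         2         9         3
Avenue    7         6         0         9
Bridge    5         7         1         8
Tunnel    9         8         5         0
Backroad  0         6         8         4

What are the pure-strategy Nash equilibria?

Check each profile: it is a Nash equilibrium iff no player can strictly gain by switching unilaterally.
(Highway, Avenue): Driver A can switch to Avenue (1 → 2). Not NE.
(Highway, Bridge): Driver B can switch to Avenue (2 → 4). Not NE.
(Highway, Tunnel): Driver A can switch to Tunnel (6 → 7). Not NE.
(Highway, Backroad): Driver A can switch to Avenue (1 → 3). Not NE.
(Avenue, Avenue): Driver A can switch to Bridge (2 → 6). Not NE.
(Avenue, Bridge): Driver A can switch to Highway (3 → 8). Not NE.
(Avenue, Tunnel): Driver A can switch to Highway (1 → 6). Not NE.
(Avenue, Backroad): Driver A can switch to Tunnel (3 → 5). Not NE.
(Bridge, Avenue): Driver A can switch to Tunnel (6 → 7). Not NE.
(Bridge, Bridge): Driver A can switch to Highway (6 → 8). Not NE.
(Bridge, Tunnel): Driver A can switch to Highway (0 → 6). Not NE.
(Bridge, Backroad): Driver A can switch to Avenue (2 → 3). Not NE.
(The remaining 8 profiles each have a profitable deviation by the same check.)

This game has no pure Nash equilibrium.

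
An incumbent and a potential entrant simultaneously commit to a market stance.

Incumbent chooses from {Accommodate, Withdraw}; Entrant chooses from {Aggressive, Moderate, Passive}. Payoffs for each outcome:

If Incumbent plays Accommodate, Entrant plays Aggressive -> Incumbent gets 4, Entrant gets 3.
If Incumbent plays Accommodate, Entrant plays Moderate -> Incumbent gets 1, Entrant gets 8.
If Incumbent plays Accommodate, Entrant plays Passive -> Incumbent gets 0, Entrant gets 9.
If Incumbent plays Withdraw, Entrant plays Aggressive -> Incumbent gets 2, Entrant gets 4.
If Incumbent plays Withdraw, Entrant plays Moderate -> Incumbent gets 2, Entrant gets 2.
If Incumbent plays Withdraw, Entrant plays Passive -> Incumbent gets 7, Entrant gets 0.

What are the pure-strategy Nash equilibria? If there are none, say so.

Incumbent against Aggressive: payoffs 4, 2 → best response Accommodate.
Incumbent against Moderate: payoffs 1, 2 → best response Withdraw.
Incumbent against Passive: payoffs 0, 7 → best response Withdraw.
Entrant against Accommodate: payoffs 3, 8, 9 → best response Passive.
Entrant against Withdraw: payoffs 4, 2, 0 → best response Aggressive.
No profile is a mutual best response for all players.

There is no pure-strategy Nash equilibrium.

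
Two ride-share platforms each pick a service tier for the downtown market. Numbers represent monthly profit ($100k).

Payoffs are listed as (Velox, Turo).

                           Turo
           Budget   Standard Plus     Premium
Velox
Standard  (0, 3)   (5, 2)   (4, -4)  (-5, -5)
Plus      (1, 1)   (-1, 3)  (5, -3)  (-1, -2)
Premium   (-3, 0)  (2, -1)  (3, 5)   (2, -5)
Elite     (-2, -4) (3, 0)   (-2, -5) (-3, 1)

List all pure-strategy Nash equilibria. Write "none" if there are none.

No pure-strategy Nash equilibrium.

Velox against Budget: payoffs 0, 1, -3, -2 → best response Plus.
Velox against Standard: payoffs 5, -1, 2, 3 → best response Standard.
Velox against Plus: payoffs 4, 5, 3, -2 → best response Plus.
Velox against Premium: payoffs -5, -1, 2, -3 → best response Premium.
Turo against Standard: payoffs 3, 2, -4, -5 → best response Budget.
Turo against Plus: payoffs 1, 3, -3, -2 → best response Standard.
Turo against Premium: payoffs 0, -1, 5, -5 → best response Plus.
Turo against Elite: payoffs -4, 0, -5, 1 → best response Premium.
No profile is a mutual best response for all players.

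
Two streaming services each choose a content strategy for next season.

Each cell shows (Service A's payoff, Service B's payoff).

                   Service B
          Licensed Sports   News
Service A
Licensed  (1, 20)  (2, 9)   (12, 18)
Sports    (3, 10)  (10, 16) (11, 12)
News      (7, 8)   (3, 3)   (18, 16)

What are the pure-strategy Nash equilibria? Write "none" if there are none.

(Sports, Sports); (News, News)

Mark each player's best response to every combination of opponents' strategies; a profile where every player is best-responding is a pure Nash equilibrium.
Service A against Licensed: payoffs 1, 3, 7 → best response News.
Service A against Sports: payoffs 2, 10, 3 → best response Sports.
Service A against News: payoffs 12, 11, 18 → best response News.
Service B against Licensed: payoffs 20, 9, 18 → best response Licensed.
Service B against Sports: payoffs 10, 16, 12 → best response Sports.
Service B against News: payoffs 8, 3, 16 → best response News.
Mutual best responses: (Sports, Sports); (News, News).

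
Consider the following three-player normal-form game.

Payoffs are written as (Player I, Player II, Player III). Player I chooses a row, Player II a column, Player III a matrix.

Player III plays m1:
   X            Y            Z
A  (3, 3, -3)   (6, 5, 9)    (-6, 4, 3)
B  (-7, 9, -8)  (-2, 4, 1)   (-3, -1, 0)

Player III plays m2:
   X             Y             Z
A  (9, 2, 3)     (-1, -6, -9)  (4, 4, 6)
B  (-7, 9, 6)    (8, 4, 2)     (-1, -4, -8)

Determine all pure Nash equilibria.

The pure Nash equilibria are (A, Y, m1), (A, Z, m2).

Player I against (X, m1): payoffs 3, -7 → best response A.
Player I against (X, m2): payoffs 9, -7 → best response A.
Player I against (Y, m1): payoffs 6, -2 → best response A.
Player I against (Y, m2): payoffs -1, 8 → best response B.
Player I against (Z, m1): payoffs -6, -3 → best response B.
Player I against (Z, m2): payoffs 4, -1 → best response A.
Player II against (A, m1): payoffs 3, 5, 4 → best response Y.
Player II against (A, m2): payoffs 2, -6, 4 → best response Z.
Player II against (B, m1): payoffs 9, 4, -1 → best response X.
Player II against (B, m2): payoffs 9, 4, -4 → best response X.
Player III against (A, X): payoffs -3, 3 → best response m2.
Player III against (A, Y): payoffs 9, -9 → best response m1.
Player III against (A, Z): payoffs 3, 6 → best response m2.
Player III against (B, X): payoffs -8, 6 → best response m2.
Player III against (B, Y): payoffs 1, 2 → best response m2.
Player III against (B, Z): payoffs 0, -8 → best response m1.
Mutual best responses: (A, Y, m1); (A, Z, m2).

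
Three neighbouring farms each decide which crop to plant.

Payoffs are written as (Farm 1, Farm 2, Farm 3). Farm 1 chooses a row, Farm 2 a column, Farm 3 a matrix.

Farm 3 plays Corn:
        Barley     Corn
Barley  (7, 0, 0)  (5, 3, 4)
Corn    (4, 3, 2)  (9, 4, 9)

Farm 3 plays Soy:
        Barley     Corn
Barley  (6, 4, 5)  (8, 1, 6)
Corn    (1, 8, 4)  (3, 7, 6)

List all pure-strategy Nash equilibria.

(Barley, Barley, Soy), (Corn, Corn, Corn)

For each player, find the best response to each opponent profile; mutual best responses are the pure NE.
Farm 1 against (Barley, Corn): payoffs 7, 4 → best response Barley.
Farm 1 against (Barley, Soy): payoffs 6, 1 → best response Barley.
Farm 1 against (Corn, Corn): payoffs 5, 9 → best response Corn.
Farm 1 against (Corn, Soy): payoffs 8, 3 → best response Barley.
Farm 2 against (Barley, Corn): payoffs 0, 3 → best response Corn.
Farm 2 against (Barley, Soy): payoffs 4, 1 → best response Barley.
Farm 2 against (Corn, Corn): payoffs 3, 4 → best response Corn.
Farm 2 against (Corn, Soy): payoffs 8, 7 → best response Barley.
Farm 3 against (Barley, Barley): payoffs 0, 5 → best response Soy.
Farm 3 against (Barley, Corn): payoffs 4, 6 → best response Soy.
Farm 3 against (Corn, Barley): payoffs 2, 4 → best response Soy.
Farm 3 against (Corn, Corn): payoffs 9, 6 → best response Corn.
Mutual best responses: (Barley, Barley, Soy); (Corn, Corn, Corn).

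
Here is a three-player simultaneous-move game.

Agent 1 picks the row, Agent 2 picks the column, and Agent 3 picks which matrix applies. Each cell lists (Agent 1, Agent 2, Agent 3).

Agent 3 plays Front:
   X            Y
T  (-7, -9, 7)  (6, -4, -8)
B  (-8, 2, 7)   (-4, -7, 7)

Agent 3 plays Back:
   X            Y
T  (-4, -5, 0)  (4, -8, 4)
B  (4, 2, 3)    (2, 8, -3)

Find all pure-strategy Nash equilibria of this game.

(T, X, Front): Agent 2 can switch to Y (-9 → -4). Not NE.
(T, X, Back): Agent 1 can switch to B (-4 → 4). Not NE.
(T, Y, Front): Agent 3 can switch to Back (-8 → 4). Not NE.
(T, Y, Back): Agent 2 can switch to X (-8 → -5). Not NE.
(B, X, Front): Agent 1 can switch to T (-8 → -7). Not NE.
(B, X, Back): Agent 2 can switch to Y (2 → 8). Not NE.
(B, Y, Front): Agent 1 can switch to T (-4 → 6). Not NE.
(B, Y, Back): Agent 1 can switch to T (2 → 4). Not NE.

none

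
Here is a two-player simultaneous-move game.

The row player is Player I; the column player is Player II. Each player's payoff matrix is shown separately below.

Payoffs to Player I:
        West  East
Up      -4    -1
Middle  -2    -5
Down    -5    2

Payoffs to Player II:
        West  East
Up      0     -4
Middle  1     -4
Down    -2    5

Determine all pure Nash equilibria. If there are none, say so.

(Middle, West) and (Down, East)

Player I against West: payoffs -4, -2, -5 → best response Middle.
Player I against East: payoffs -1, -5, 2 → best response Down.
Player II against Up: payoffs 0, -4 → best response West.
Player II against Middle: payoffs 1, -4 → best response West.
Player II against Down: payoffs -2, 5 → best response East.
Mutual best responses: (Middle, West); (Down, East).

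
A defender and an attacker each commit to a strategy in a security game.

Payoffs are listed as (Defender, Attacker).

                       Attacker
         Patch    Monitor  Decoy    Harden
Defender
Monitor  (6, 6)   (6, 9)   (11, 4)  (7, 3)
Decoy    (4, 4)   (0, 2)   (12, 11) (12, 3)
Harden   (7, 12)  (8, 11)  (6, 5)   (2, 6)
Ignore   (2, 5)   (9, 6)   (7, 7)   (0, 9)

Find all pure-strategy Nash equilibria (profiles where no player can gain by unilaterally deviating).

Defender against Patch: payoffs 6, 4, 7, 2 → best response Harden.
Defender against Monitor: payoffs 6, 0, 8, 9 → best response Ignore.
Defender against Decoy: payoffs 11, 12, 6, 7 → best response Decoy.
Defender against Harden: payoffs 7, 12, 2, 0 → best response Decoy.
Attacker against Monitor: payoffs 6, 9, 4, 3 → best response Monitor.
Attacker against Decoy: payoffs 4, 2, 11, 3 → best response Decoy.
Attacker against Harden: payoffs 12, 11, 5, 6 → best response Patch.
Attacker against Ignore: payoffs 5, 6, 7, 9 → best response Harden.
Mutual best responses: (Decoy, Decoy); (Harden, Patch).

(Decoy, Decoy) and (Harden, Patch)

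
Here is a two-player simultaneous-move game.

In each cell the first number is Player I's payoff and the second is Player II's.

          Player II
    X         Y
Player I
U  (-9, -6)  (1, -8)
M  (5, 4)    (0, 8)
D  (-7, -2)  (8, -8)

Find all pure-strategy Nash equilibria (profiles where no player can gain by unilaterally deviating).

For each player, find the best response to each opponent profile; mutual best responses are the pure NE.
Player I against X: payoffs -9, 5, -7 → best response M.
Player I against Y: payoffs 1, 0, 8 → best response D.
Player II against U: payoffs -6, -8 → best response X.
Player II against M: payoffs 4, 8 → best response Y.
Player II against D: payoffs -2, -8 → best response X.
No profile is a mutual best response for all players.

There is no pure-strategy Nash equilibrium.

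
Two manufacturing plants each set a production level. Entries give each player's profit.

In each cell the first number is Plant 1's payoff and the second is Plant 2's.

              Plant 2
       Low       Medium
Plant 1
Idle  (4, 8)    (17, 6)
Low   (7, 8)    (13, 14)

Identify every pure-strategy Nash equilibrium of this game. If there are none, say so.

No pure-strategy Nash equilibrium.

(Idle, Low): Plant 1 can switch to Low (4 → 7). Not NE.
(Idle, Medium): Plant 2 can switch to Low (6 → 8). Not NE.
(Low, Low): Plant 2 can switch to Medium (8 → 14). Not NE.
(Low, Medium): Plant 1 can switch to Idle (13 → 17). Not NE.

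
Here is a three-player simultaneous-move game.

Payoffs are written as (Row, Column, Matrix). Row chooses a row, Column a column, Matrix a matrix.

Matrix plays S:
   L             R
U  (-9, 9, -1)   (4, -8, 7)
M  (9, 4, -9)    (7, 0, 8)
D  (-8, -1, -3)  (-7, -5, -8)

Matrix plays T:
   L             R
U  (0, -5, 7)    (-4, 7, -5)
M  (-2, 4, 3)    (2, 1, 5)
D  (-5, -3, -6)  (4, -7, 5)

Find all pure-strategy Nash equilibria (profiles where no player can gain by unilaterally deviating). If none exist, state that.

No pure-strategy Nash equilibrium.

(U, L, S): Row can switch to M (-9 → 9). Not NE.
(U, L, T): Column can switch to R (-5 → 7). Not NE.
(U, R, S): Row can switch to M (4 → 7). Not NE.
(U, R, T): Row can switch to M (-4 → 2). Not NE.
(M, L, S): Matrix can switch to T (-9 → 3). Not NE.
(M, L, T): Row can switch to U (-2 → 0). Not NE.
(The remaining 6 profiles each have a profitable deviation by the same check.)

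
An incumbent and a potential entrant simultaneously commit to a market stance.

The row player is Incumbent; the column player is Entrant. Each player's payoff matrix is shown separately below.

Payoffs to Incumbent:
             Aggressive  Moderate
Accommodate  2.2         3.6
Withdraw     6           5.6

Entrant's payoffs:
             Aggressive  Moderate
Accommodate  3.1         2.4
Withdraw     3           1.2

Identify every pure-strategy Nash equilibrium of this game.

(Withdraw, Aggressive)

Incumbent against Aggressive: payoffs 2.2, 6 → best response Withdraw.
Incumbent against Moderate: payoffs 3.6, 5.6 → best response Withdraw.
Entrant against Accommodate: payoffs 3.1, 2.4 → best response Aggressive.
Entrant against Withdraw: payoffs 3, 1.2 → best response Aggressive.
Mutual best responses: (Withdraw, Aggressive).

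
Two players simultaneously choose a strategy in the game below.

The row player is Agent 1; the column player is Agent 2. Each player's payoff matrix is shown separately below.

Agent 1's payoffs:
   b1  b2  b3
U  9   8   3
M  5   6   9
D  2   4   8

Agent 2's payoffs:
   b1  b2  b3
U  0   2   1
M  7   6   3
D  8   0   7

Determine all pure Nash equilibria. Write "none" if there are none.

The unique pure-strategy Nash equilibrium is (U, b2).

For each player, find the best response to each opponent profile; mutual best responses are the pure NE.
Agent 1 against b1: payoffs 9, 5, 2 → best response U.
Agent 1 against b2: payoffs 8, 6, 4 → best response U.
Agent 1 against b3: payoffs 3, 9, 8 → best response M.
Agent 2 against U: payoffs 0, 2, 1 → best response b2.
Agent 2 against M: payoffs 7, 6, 3 → best response b1.
Agent 2 against D: payoffs 8, 0, 7 → best response b1.
Mutual best responses: (U, b2).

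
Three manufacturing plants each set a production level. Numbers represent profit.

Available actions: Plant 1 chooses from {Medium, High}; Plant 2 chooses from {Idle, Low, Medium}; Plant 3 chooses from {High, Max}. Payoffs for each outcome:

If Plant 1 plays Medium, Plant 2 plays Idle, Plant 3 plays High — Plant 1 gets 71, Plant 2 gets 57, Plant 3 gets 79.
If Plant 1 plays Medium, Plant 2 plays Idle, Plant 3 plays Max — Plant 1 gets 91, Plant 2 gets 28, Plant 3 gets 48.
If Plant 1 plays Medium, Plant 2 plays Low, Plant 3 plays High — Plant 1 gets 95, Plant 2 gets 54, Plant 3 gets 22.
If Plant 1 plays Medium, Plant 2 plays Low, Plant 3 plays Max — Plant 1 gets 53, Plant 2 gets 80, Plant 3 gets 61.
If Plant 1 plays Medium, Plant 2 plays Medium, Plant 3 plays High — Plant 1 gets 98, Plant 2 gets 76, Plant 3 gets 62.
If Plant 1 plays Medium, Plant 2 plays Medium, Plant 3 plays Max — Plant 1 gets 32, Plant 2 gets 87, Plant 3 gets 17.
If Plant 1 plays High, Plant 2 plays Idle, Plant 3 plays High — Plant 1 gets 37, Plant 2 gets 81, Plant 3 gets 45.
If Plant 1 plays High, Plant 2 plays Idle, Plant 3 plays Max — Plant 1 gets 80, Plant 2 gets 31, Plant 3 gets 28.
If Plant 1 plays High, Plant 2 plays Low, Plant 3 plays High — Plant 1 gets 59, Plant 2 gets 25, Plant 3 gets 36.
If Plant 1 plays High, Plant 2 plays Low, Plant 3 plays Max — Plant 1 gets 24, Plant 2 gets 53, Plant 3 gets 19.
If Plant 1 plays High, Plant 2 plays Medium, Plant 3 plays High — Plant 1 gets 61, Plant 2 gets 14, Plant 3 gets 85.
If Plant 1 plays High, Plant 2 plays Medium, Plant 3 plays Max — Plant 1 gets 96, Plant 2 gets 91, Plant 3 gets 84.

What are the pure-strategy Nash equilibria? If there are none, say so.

For each player, find the best response to each opponent profile; mutual best responses are the pure NE.
Plant 1 against (Idle, High): payoffs 71, 37 → best response Medium.
Plant 1 against (Idle, Max): payoffs 91, 80 → best response Medium.
Plant 1 against (Low, High): payoffs 95, 59 → best response Medium.
Plant 1 against (Low, Max): payoffs 53, 24 → best response Medium.
Plant 1 against (Medium, High): payoffs 98, 61 → best response Medium.
Plant 1 against (Medium, Max): payoffs 32, 96 → best response High.
Plant 2 against (Medium, High): payoffs 57, 54, 76 → best response Medium.
Plant 2 against (Medium, Max): payoffs 28, 80, 87 → best response Medium.
Plant 2 against (High, High): payoffs 81, 25, 14 → best response Idle.
Plant 2 against (High, Max): payoffs 31, 53, 91 → best response Medium.
Plant 3 against (Medium, Idle): payoffs 79, 48 → best response High.
Plant 3 against (Medium, Low): payoffs 22, 61 → best response Max.
Plant 3 against (Medium, Medium): payoffs 62, 17 → best response High.
Plant 3 against (High, Idle): payoffs 45, 28 → best response High.
Plant 3 against (High, Low): payoffs 36, 19 → best response High.
Plant 3 against (High, Medium): payoffs 85, 84 → best response High.
Mutual best responses: (Medium, Medium, High).

Pure NE: (Medium, Medium, High)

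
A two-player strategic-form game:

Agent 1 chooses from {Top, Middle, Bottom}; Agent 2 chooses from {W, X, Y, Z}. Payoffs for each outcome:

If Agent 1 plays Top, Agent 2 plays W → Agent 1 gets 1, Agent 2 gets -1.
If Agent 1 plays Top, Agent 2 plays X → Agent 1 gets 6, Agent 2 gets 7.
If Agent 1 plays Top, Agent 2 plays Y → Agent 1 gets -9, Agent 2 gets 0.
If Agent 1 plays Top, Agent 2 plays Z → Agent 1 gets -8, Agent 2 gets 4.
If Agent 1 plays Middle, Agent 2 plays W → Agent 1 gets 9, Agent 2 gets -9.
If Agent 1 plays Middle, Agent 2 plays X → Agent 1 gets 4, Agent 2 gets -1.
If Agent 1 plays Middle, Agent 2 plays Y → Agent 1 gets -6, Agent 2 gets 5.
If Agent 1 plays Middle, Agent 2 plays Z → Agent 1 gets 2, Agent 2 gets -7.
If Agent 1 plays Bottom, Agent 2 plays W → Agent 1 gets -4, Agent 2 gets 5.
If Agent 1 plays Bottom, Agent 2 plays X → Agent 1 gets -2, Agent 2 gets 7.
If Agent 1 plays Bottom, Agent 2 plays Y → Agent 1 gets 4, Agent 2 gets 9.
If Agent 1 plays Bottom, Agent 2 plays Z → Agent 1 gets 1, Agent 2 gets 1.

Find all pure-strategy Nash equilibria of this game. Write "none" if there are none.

Mark each player's best response to every combination of opponents' strategies; a profile where every player is best-responding is a pure Nash equilibrium.
Agent 1 against W: payoffs 1, 9, -4 → best response Middle.
Agent 1 against X: payoffs 6, 4, -2 → best response Top.
Agent 1 against Y: payoffs -9, -6, 4 → best response Bottom.
Agent 1 against Z: payoffs -8, 2, 1 → best response Middle.
Agent 2 against Top: payoffs -1, 7, 0, 4 → best response X.
Agent 2 against Middle: payoffs -9, -1, 5, -7 → best response Y.
Agent 2 against Bottom: payoffs 5, 7, 9, 1 → best response Y.
Mutual best responses: (Top, X); (Bottom, Y).

The pure Nash equilibria are (Top, X) and (Bottom, Y).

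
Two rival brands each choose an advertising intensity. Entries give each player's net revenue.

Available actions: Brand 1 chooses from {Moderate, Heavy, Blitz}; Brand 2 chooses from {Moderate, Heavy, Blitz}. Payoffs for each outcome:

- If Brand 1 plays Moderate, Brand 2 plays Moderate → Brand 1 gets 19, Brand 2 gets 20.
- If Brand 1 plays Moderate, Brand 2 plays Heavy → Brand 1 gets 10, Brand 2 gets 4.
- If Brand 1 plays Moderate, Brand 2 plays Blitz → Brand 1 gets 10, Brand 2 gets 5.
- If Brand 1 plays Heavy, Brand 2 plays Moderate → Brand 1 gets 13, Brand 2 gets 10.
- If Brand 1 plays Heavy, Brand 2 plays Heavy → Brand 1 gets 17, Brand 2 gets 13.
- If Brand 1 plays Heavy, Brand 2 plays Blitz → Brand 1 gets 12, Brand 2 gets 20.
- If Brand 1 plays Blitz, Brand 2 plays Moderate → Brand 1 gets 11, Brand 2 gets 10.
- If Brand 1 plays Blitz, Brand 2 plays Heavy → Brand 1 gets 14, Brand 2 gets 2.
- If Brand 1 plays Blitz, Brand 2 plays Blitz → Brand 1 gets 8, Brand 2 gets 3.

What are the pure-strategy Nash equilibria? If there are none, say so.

Pure-strategy Nash equilibria: (Moderate, Moderate) and (Heavy, Blitz)

Brand 1 against Moderate: payoffs 19, 13, 11 → best response Moderate.
Brand 1 against Heavy: payoffs 10, 17, 14 → best response Heavy.
Brand 1 against Blitz: payoffs 10, 12, 8 → best response Heavy.
Brand 2 against Moderate: payoffs 20, 4, 5 → best response Moderate.
Brand 2 against Heavy: payoffs 10, 13, 20 → best response Blitz.
Brand 2 against Blitz: payoffs 10, 2, 3 → best response Moderate.
Mutual best responses: (Moderate, Moderate); (Heavy, Blitz).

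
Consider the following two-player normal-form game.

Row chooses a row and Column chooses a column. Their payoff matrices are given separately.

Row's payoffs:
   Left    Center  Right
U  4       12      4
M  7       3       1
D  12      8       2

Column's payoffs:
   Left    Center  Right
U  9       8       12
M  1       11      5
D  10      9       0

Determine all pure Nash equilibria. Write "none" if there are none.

(U, Left): Row can switch to M (4 → 7). Not NE.
(U, Center): Column can switch to Left (8 → 9). Not NE.
(U, Right): Row gets 4, best alternative 2; Column gets 12, best alternative 9. No profitable deviation — NE.
(M, Left): Row can switch to D (7 → 12). Not NE.
(M, Center): Row can switch to U (3 → 12). Not NE.
(M, Right): Row can switch to U (1 → 4). Not NE.
(D, Left): Row gets 12, best alternative 7; Column gets 10, best alternative 9. No profitable deviation — NE.
(D, Center): Row can switch to U (8 → 12). Not NE.
(The remaining 1 profile has a profitable deviation by the same check.)

The pure Nash equilibria are (U, Right); (D, Left).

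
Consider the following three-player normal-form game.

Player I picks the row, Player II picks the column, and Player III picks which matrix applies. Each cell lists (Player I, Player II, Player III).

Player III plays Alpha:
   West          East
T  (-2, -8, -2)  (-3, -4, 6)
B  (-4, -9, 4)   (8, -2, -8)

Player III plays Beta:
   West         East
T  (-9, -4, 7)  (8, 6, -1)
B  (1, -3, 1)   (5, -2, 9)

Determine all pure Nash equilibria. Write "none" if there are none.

Player I against (West, Alpha): payoffs -2, -4 → best response T.
Player I against (West, Beta): payoffs -9, 1 → best response B.
Player I against (East, Alpha): payoffs -3, 8 → best response B.
Player I against (East, Beta): payoffs 8, 5 → best response T.
Player II against (T, Alpha): payoffs -8, -4 → best response East.
Player II against (T, Beta): payoffs -4, 6 → best response East.
Player II against (B, Alpha): payoffs -9, -2 → best response East.
Player II against (B, Beta): payoffs -3, -2 → best response East.
Player III against (T, West): payoffs -2, 7 → best response Beta.
Player III against (T, East): payoffs 6, -1 → best response Alpha.
Player III against (B, West): payoffs 4, 1 → best response Alpha.
Player III against (B, East): payoffs -8, 9 → best response Beta.
No profile is a mutual best response for all players.

No pure-strategy Nash equilibrium.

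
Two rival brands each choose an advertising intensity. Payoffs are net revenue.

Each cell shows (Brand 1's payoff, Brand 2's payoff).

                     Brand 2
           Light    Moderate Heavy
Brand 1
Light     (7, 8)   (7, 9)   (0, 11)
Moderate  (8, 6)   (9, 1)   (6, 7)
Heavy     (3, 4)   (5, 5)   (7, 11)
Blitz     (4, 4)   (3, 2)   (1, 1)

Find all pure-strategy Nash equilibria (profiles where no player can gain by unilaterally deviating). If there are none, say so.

(Heavy, Heavy)

Brand 1 against Light: payoffs 7, 8, 3, 4 → best response Moderate.
Brand 1 against Moderate: payoffs 7, 9, 5, 3 → best response Moderate.
Brand 1 against Heavy: payoffs 0, 6, 7, 1 → best response Heavy.
Brand 2 against Light: payoffs 8, 9, 11 → best response Heavy.
Brand 2 against Moderate: payoffs 6, 1, 7 → best response Heavy.
Brand 2 against Heavy: payoffs 4, 5, 11 → best response Heavy.
Brand 2 against Blitz: payoffs 4, 2, 1 → best response Light.
Mutual best responses: (Heavy, Heavy).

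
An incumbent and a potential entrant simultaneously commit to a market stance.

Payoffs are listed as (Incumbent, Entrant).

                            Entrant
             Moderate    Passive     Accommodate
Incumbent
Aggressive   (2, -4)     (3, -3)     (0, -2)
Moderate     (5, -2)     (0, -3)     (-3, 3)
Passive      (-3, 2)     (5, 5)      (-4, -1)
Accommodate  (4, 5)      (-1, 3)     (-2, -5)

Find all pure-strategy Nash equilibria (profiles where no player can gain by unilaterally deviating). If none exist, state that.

Pure-strategy Nash equilibria: (Aggressive, Accommodate), (Passive, Passive)

Incumbent against Moderate: payoffs 2, 5, -3, 4 → best response Moderate.
Incumbent against Passive: payoffs 3, 0, 5, -1 → best response Passive.
Incumbent against Accommodate: payoffs 0, -3, -4, -2 → best response Aggressive.
Entrant against Aggressive: payoffs -4, -3, -2 → best response Accommodate.
Entrant against Moderate: payoffs -2, -3, 3 → best response Accommodate.
Entrant against Passive: payoffs 2, 5, -1 → best response Passive.
Entrant against Accommodate: payoffs 5, 3, -5 → best response Moderate.
Mutual best responses: (Aggressive, Accommodate); (Passive, Passive).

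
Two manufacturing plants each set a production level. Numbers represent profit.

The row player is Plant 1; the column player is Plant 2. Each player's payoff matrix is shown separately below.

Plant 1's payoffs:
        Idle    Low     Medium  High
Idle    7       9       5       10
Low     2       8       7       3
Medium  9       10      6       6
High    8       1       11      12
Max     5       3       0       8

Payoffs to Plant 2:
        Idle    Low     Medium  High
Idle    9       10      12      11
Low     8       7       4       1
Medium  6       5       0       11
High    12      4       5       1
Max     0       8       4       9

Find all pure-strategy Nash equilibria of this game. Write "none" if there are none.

This game has no pure Nash equilibrium.

For each strategy profile, look for a profitable unilateral deviation.
(Idle, Idle): Plant 1 can switch to Medium (7 → 9). Not NE.
(Idle, Low): Plant 1 can switch to Medium (9 → 10). Not NE.
(Idle, Medium): Plant 1 can switch to Low (5 → 7). Not NE.
(Idle, High): Plant 1 can switch to High (10 → 12). Not NE.
(Low, Idle): Plant 1 can switch to Idle (2 → 7). Not NE.
(Low, Low): Plant 1 can switch to Idle (8 → 9). Not NE.
(The remaining 14 profiles each have a profitable deviation by the same check.)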